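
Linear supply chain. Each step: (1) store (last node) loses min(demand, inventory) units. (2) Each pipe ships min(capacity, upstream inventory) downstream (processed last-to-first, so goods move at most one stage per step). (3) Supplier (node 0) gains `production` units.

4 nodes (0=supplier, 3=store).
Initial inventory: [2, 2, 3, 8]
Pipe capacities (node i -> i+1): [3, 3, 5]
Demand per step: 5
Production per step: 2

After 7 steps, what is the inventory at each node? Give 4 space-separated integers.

Step 1: demand=5,sold=5 ship[2->3]=3 ship[1->2]=2 ship[0->1]=2 prod=2 -> inv=[2 2 2 6]
Step 2: demand=5,sold=5 ship[2->3]=2 ship[1->2]=2 ship[0->1]=2 prod=2 -> inv=[2 2 2 3]
Step 3: demand=5,sold=3 ship[2->3]=2 ship[1->2]=2 ship[0->1]=2 prod=2 -> inv=[2 2 2 2]
Step 4: demand=5,sold=2 ship[2->3]=2 ship[1->2]=2 ship[0->1]=2 prod=2 -> inv=[2 2 2 2]
Step 5: demand=5,sold=2 ship[2->3]=2 ship[1->2]=2 ship[0->1]=2 prod=2 -> inv=[2 2 2 2]
Step 6: demand=5,sold=2 ship[2->3]=2 ship[1->2]=2 ship[0->1]=2 prod=2 -> inv=[2 2 2 2]
Step 7: demand=5,sold=2 ship[2->3]=2 ship[1->2]=2 ship[0->1]=2 prod=2 -> inv=[2 2 2 2]

2 2 2 2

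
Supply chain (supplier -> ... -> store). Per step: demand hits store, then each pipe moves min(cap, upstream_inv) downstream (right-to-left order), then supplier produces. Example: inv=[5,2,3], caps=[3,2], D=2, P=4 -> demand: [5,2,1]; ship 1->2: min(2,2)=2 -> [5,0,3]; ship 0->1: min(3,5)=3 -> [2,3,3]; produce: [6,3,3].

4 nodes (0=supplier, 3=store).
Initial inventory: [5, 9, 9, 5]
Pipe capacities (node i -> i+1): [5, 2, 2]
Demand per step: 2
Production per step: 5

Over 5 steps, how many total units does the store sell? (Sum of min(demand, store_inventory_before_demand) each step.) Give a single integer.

Answer: 10

Derivation:
Step 1: sold=2 (running total=2) -> [5 12 9 5]
Step 2: sold=2 (running total=4) -> [5 15 9 5]
Step 3: sold=2 (running total=6) -> [5 18 9 5]
Step 4: sold=2 (running total=8) -> [5 21 9 5]
Step 5: sold=2 (running total=10) -> [5 24 9 5]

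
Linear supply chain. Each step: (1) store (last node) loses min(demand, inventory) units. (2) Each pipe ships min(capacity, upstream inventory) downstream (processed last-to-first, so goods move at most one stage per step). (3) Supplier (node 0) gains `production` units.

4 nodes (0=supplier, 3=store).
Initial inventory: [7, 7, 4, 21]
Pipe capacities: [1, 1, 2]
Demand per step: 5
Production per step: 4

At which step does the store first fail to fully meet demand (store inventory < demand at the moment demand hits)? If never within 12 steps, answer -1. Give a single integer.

Step 1: demand=5,sold=5 ship[2->3]=2 ship[1->2]=1 ship[0->1]=1 prod=4 -> [10 7 3 18]
Step 2: demand=5,sold=5 ship[2->3]=2 ship[1->2]=1 ship[0->1]=1 prod=4 -> [13 7 2 15]
Step 3: demand=5,sold=5 ship[2->3]=2 ship[1->2]=1 ship[0->1]=1 prod=4 -> [16 7 1 12]
Step 4: demand=5,sold=5 ship[2->3]=1 ship[1->2]=1 ship[0->1]=1 prod=4 -> [19 7 1 8]
Step 5: demand=5,sold=5 ship[2->3]=1 ship[1->2]=1 ship[0->1]=1 prod=4 -> [22 7 1 4]
Step 6: demand=5,sold=4 ship[2->3]=1 ship[1->2]=1 ship[0->1]=1 prod=4 -> [25 7 1 1]
Step 7: demand=5,sold=1 ship[2->3]=1 ship[1->2]=1 ship[0->1]=1 prod=4 -> [28 7 1 1]
Step 8: demand=5,sold=1 ship[2->3]=1 ship[1->2]=1 ship[0->1]=1 prod=4 -> [31 7 1 1]
Step 9: demand=5,sold=1 ship[2->3]=1 ship[1->2]=1 ship[0->1]=1 prod=4 -> [34 7 1 1]
Step 10: demand=5,sold=1 ship[2->3]=1 ship[1->2]=1 ship[0->1]=1 prod=4 -> [37 7 1 1]
Step 11: demand=5,sold=1 ship[2->3]=1 ship[1->2]=1 ship[0->1]=1 prod=4 -> [40 7 1 1]
Step 12: demand=5,sold=1 ship[2->3]=1 ship[1->2]=1 ship[0->1]=1 prod=4 -> [43 7 1 1]
First stockout at step 6

6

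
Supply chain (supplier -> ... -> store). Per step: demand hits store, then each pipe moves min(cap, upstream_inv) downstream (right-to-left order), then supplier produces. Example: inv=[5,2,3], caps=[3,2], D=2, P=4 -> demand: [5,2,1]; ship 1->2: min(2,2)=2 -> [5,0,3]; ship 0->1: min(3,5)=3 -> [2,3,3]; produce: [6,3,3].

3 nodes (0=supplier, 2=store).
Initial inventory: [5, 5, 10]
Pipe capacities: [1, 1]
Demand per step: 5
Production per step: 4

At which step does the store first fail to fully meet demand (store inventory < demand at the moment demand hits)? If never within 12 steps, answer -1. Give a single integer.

Step 1: demand=5,sold=5 ship[1->2]=1 ship[0->1]=1 prod=4 -> [8 5 6]
Step 2: demand=5,sold=5 ship[1->2]=1 ship[0->1]=1 prod=4 -> [11 5 2]
Step 3: demand=5,sold=2 ship[1->2]=1 ship[0->1]=1 prod=4 -> [14 5 1]
Step 4: demand=5,sold=1 ship[1->2]=1 ship[0->1]=1 prod=4 -> [17 5 1]
Step 5: demand=5,sold=1 ship[1->2]=1 ship[0->1]=1 prod=4 -> [20 5 1]
Step 6: demand=5,sold=1 ship[1->2]=1 ship[0->1]=1 prod=4 -> [23 5 1]
Step 7: demand=5,sold=1 ship[1->2]=1 ship[0->1]=1 prod=4 -> [26 5 1]
Step 8: demand=5,sold=1 ship[1->2]=1 ship[0->1]=1 prod=4 -> [29 5 1]
Step 9: demand=5,sold=1 ship[1->2]=1 ship[0->1]=1 prod=4 -> [32 5 1]
Step 10: demand=5,sold=1 ship[1->2]=1 ship[0->1]=1 prod=4 -> [35 5 1]
Step 11: demand=5,sold=1 ship[1->2]=1 ship[0->1]=1 prod=4 -> [38 5 1]
Step 12: demand=5,sold=1 ship[1->2]=1 ship[0->1]=1 prod=4 -> [41 5 1]
First stockout at step 3

3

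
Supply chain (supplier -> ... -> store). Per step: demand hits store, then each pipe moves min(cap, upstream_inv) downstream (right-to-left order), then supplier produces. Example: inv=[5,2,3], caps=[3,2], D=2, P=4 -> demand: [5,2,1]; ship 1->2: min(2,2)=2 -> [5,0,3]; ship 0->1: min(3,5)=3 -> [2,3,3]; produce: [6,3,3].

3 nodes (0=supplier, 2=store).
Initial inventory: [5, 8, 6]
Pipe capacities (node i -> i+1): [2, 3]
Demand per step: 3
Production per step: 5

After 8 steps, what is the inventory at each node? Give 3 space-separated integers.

Step 1: demand=3,sold=3 ship[1->2]=3 ship[0->1]=2 prod=5 -> inv=[8 7 6]
Step 2: demand=3,sold=3 ship[1->2]=3 ship[0->1]=2 prod=5 -> inv=[11 6 6]
Step 3: demand=3,sold=3 ship[1->2]=3 ship[0->1]=2 prod=5 -> inv=[14 5 6]
Step 4: demand=3,sold=3 ship[1->2]=3 ship[0->1]=2 prod=5 -> inv=[17 4 6]
Step 5: demand=3,sold=3 ship[1->2]=3 ship[0->1]=2 prod=5 -> inv=[20 3 6]
Step 6: demand=3,sold=3 ship[1->2]=3 ship[0->1]=2 prod=5 -> inv=[23 2 6]
Step 7: demand=3,sold=3 ship[1->2]=2 ship[0->1]=2 prod=5 -> inv=[26 2 5]
Step 8: demand=3,sold=3 ship[1->2]=2 ship[0->1]=2 prod=5 -> inv=[29 2 4]

29 2 4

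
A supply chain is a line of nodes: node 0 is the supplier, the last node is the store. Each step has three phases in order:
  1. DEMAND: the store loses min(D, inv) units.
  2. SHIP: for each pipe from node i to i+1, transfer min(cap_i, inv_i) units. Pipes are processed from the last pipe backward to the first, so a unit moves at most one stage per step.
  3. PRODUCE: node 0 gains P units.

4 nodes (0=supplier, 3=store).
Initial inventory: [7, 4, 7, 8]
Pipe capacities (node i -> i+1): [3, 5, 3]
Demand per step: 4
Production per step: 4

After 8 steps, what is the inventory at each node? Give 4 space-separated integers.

Step 1: demand=4,sold=4 ship[2->3]=3 ship[1->2]=4 ship[0->1]=3 prod=4 -> inv=[8 3 8 7]
Step 2: demand=4,sold=4 ship[2->3]=3 ship[1->2]=3 ship[0->1]=3 prod=4 -> inv=[9 3 8 6]
Step 3: demand=4,sold=4 ship[2->3]=3 ship[1->2]=3 ship[0->1]=3 prod=4 -> inv=[10 3 8 5]
Step 4: demand=4,sold=4 ship[2->3]=3 ship[1->2]=3 ship[0->1]=3 prod=4 -> inv=[11 3 8 4]
Step 5: demand=4,sold=4 ship[2->3]=3 ship[1->2]=3 ship[0->1]=3 prod=4 -> inv=[12 3 8 3]
Step 6: demand=4,sold=3 ship[2->3]=3 ship[1->2]=3 ship[0->1]=3 prod=4 -> inv=[13 3 8 3]
Step 7: demand=4,sold=3 ship[2->3]=3 ship[1->2]=3 ship[0->1]=3 prod=4 -> inv=[14 3 8 3]
Step 8: demand=4,sold=3 ship[2->3]=3 ship[1->2]=3 ship[0->1]=3 prod=4 -> inv=[15 3 8 3]

15 3 8 3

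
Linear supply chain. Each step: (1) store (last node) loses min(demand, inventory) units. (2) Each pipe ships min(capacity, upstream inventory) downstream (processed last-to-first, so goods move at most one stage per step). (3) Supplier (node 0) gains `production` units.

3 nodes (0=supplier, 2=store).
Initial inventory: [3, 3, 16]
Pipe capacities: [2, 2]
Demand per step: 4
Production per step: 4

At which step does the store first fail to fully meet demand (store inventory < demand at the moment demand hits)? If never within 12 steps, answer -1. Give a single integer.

Step 1: demand=4,sold=4 ship[1->2]=2 ship[0->1]=2 prod=4 -> [5 3 14]
Step 2: demand=4,sold=4 ship[1->2]=2 ship[0->1]=2 prod=4 -> [7 3 12]
Step 3: demand=4,sold=4 ship[1->2]=2 ship[0->1]=2 prod=4 -> [9 3 10]
Step 4: demand=4,sold=4 ship[1->2]=2 ship[0->1]=2 prod=4 -> [11 3 8]
Step 5: demand=4,sold=4 ship[1->2]=2 ship[0->1]=2 prod=4 -> [13 3 6]
Step 6: demand=4,sold=4 ship[1->2]=2 ship[0->1]=2 prod=4 -> [15 3 4]
Step 7: demand=4,sold=4 ship[1->2]=2 ship[0->1]=2 prod=4 -> [17 3 2]
Step 8: demand=4,sold=2 ship[1->2]=2 ship[0->1]=2 prod=4 -> [19 3 2]
Step 9: demand=4,sold=2 ship[1->2]=2 ship[0->1]=2 prod=4 -> [21 3 2]
Step 10: demand=4,sold=2 ship[1->2]=2 ship[0->1]=2 prod=4 -> [23 3 2]
Step 11: demand=4,sold=2 ship[1->2]=2 ship[0->1]=2 prod=4 -> [25 3 2]
Step 12: demand=4,sold=2 ship[1->2]=2 ship[0->1]=2 prod=4 -> [27 3 2]
First stockout at step 8

8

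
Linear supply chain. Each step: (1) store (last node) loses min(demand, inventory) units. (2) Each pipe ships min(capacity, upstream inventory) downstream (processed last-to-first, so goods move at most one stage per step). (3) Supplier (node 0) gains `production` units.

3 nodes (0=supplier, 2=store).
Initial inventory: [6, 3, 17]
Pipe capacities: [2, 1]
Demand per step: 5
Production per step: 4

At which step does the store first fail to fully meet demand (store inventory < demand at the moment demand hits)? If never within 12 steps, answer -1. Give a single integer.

Step 1: demand=5,sold=5 ship[1->2]=1 ship[0->1]=2 prod=4 -> [8 4 13]
Step 2: demand=5,sold=5 ship[1->2]=1 ship[0->1]=2 prod=4 -> [10 5 9]
Step 3: demand=5,sold=5 ship[1->2]=1 ship[0->1]=2 prod=4 -> [12 6 5]
Step 4: demand=5,sold=5 ship[1->2]=1 ship[0->1]=2 prod=4 -> [14 7 1]
Step 5: demand=5,sold=1 ship[1->2]=1 ship[0->1]=2 prod=4 -> [16 8 1]
Step 6: demand=5,sold=1 ship[1->2]=1 ship[0->1]=2 prod=4 -> [18 9 1]
Step 7: demand=5,sold=1 ship[1->2]=1 ship[0->1]=2 prod=4 -> [20 10 1]
Step 8: demand=5,sold=1 ship[1->2]=1 ship[0->1]=2 prod=4 -> [22 11 1]
Step 9: demand=5,sold=1 ship[1->2]=1 ship[0->1]=2 prod=4 -> [24 12 1]
Step 10: demand=5,sold=1 ship[1->2]=1 ship[0->1]=2 prod=4 -> [26 13 1]
Step 11: demand=5,sold=1 ship[1->2]=1 ship[0->1]=2 prod=4 -> [28 14 1]
Step 12: demand=5,sold=1 ship[1->2]=1 ship[0->1]=2 prod=4 -> [30 15 1]
First stockout at step 5

5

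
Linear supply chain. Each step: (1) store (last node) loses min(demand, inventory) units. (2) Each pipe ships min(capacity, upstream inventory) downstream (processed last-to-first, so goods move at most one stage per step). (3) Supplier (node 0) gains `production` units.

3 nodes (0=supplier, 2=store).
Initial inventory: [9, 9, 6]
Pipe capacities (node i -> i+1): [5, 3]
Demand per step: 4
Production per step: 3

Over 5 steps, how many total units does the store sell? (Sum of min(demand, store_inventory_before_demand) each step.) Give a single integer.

Step 1: sold=4 (running total=4) -> [7 11 5]
Step 2: sold=4 (running total=8) -> [5 13 4]
Step 3: sold=4 (running total=12) -> [3 15 3]
Step 4: sold=3 (running total=15) -> [3 15 3]
Step 5: sold=3 (running total=18) -> [3 15 3]

Answer: 18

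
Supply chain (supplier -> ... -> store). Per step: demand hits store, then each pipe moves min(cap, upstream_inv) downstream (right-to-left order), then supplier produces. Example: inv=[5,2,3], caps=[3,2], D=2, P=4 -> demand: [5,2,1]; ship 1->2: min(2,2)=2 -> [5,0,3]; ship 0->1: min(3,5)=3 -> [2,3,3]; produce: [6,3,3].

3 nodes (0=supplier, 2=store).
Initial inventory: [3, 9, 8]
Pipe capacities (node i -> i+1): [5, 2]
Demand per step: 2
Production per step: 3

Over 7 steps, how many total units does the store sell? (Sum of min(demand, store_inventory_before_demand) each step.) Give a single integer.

Answer: 14

Derivation:
Step 1: sold=2 (running total=2) -> [3 10 8]
Step 2: sold=2 (running total=4) -> [3 11 8]
Step 3: sold=2 (running total=6) -> [3 12 8]
Step 4: sold=2 (running total=8) -> [3 13 8]
Step 5: sold=2 (running total=10) -> [3 14 8]
Step 6: sold=2 (running total=12) -> [3 15 8]
Step 7: sold=2 (running total=14) -> [3 16 8]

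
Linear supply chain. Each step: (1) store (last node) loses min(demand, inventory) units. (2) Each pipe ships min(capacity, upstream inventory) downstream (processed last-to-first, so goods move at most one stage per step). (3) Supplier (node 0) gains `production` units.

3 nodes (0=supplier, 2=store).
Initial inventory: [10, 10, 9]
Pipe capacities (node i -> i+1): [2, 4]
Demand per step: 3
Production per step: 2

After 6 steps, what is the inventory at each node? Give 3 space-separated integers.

Step 1: demand=3,sold=3 ship[1->2]=4 ship[0->1]=2 prod=2 -> inv=[10 8 10]
Step 2: demand=3,sold=3 ship[1->2]=4 ship[0->1]=2 prod=2 -> inv=[10 6 11]
Step 3: demand=3,sold=3 ship[1->2]=4 ship[0->1]=2 prod=2 -> inv=[10 4 12]
Step 4: demand=3,sold=3 ship[1->2]=4 ship[0->1]=2 prod=2 -> inv=[10 2 13]
Step 5: demand=3,sold=3 ship[1->2]=2 ship[0->1]=2 prod=2 -> inv=[10 2 12]
Step 6: demand=3,sold=3 ship[1->2]=2 ship[0->1]=2 prod=2 -> inv=[10 2 11]

10 2 11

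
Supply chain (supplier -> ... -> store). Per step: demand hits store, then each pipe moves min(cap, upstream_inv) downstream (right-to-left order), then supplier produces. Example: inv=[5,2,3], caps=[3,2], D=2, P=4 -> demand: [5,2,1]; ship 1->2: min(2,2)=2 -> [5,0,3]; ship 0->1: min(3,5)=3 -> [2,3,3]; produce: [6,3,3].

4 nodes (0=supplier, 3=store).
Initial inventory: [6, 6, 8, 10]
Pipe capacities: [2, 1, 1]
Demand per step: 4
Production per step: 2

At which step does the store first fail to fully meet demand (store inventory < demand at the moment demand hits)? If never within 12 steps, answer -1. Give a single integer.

Step 1: demand=4,sold=4 ship[2->3]=1 ship[1->2]=1 ship[0->1]=2 prod=2 -> [6 7 8 7]
Step 2: demand=4,sold=4 ship[2->3]=1 ship[1->2]=1 ship[0->1]=2 prod=2 -> [6 8 8 4]
Step 3: demand=4,sold=4 ship[2->3]=1 ship[1->2]=1 ship[0->1]=2 prod=2 -> [6 9 8 1]
Step 4: demand=4,sold=1 ship[2->3]=1 ship[1->2]=1 ship[0->1]=2 prod=2 -> [6 10 8 1]
Step 5: demand=4,sold=1 ship[2->3]=1 ship[1->2]=1 ship[0->1]=2 prod=2 -> [6 11 8 1]
Step 6: demand=4,sold=1 ship[2->3]=1 ship[1->2]=1 ship[0->1]=2 prod=2 -> [6 12 8 1]
Step 7: demand=4,sold=1 ship[2->3]=1 ship[1->2]=1 ship[0->1]=2 prod=2 -> [6 13 8 1]
Step 8: demand=4,sold=1 ship[2->3]=1 ship[1->2]=1 ship[0->1]=2 prod=2 -> [6 14 8 1]
Step 9: demand=4,sold=1 ship[2->3]=1 ship[1->2]=1 ship[0->1]=2 prod=2 -> [6 15 8 1]
Step 10: demand=4,sold=1 ship[2->3]=1 ship[1->2]=1 ship[0->1]=2 prod=2 -> [6 16 8 1]
Step 11: demand=4,sold=1 ship[2->3]=1 ship[1->2]=1 ship[0->1]=2 prod=2 -> [6 17 8 1]
Step 12: demand=4,sold=1 ship[2->3]=1 ship[1->2]=1 ship[0->1]=2 prod=2 -> [6 18 8 1]
First stockout at step 4

4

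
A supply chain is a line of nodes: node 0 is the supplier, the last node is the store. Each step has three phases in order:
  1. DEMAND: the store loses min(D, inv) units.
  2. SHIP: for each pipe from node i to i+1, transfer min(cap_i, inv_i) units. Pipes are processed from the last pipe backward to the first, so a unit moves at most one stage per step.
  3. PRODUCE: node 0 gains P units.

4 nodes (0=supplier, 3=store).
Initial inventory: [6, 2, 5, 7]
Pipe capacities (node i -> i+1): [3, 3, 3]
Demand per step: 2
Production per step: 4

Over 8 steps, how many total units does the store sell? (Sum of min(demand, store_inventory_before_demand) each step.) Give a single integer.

Step 1: sold=2 (running total=2) -> [7 3 4 8]
Step 2: sold=2 (running total=4) -> [8 3 4 9]
Step 3: sold=2 (running total=6) -> [9 3 4 10]
Step 4: sold=2 (running total=8) -> [10 3 4 11]
Step 5: sold=2 (running total=10) -> [11 3 4 12]
Step 6: sold=2 (running total=12) -> [12 3 4 13]
Step 7: sold=2 (running total=14) -> [13 3 4 14]
Step 8: sold=2 (running total=16) -> [14 3 4 15]

Answer: 16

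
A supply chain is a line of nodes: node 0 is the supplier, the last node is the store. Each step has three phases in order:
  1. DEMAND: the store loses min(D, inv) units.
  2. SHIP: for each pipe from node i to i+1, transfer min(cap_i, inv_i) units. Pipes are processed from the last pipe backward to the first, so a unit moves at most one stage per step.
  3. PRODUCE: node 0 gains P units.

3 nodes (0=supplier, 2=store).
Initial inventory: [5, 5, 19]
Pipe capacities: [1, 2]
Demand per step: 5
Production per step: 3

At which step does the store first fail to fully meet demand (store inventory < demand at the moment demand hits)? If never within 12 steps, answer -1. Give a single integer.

Step 1: demand=5,sold=5 ship[1->2]=2 ship[0->1]=1 prod=3 -> [7 4 16]
Step 2: demand=5,sold=5 ship[1->2]=2 ship[0->1]=1 prod=3 -> [9 3 13]
Step 3: demand=5,sold=5 ship[1->2]=2 ship[0->1]=1 prod=3 -> [11 2 10]
Step 4: demand=5,sold=5 ship[1->2]=2 ship[0->1]=1 prod=3 -> [13 1 7]
Step 5: demand=5,sold=5 ship[1->2]=1 ship[0->1]=1 prod=3 -> [15 1 3]
Step 6: demand=5,sold=3 ship[1->2]=1 ship[0->1]=1 prod=3 -> [17 1 1]
Step 7: demand=5,sold=1 ship[1->2]=1 ship[0->1]=1 prod=3 -> [19 1 1]
Step 8: demand=5,sold=1 ship[1->2]=1 ship[0->1]=1 prod=3 -> [21 1 1]
Step 9: demand=5,sold=1 ship[1->2]=1 ship[0->1]=1 prod=3 -> [23 1 1]
Step 10: demand=5,sold=1 ship[1->2]=1 ship[0->1]=1 prod=3 -> [25 1 1]
Step 11: demand=5,sold=1 ship[1->2]=1 ship[0->1]=1 prod=3 -> [27 1 1]
Step 12: demand=5,sold=1 ship[1->2]=1 ship[0->1]=1 prod=3 -> [29 1 1]
First stockout at step 6

6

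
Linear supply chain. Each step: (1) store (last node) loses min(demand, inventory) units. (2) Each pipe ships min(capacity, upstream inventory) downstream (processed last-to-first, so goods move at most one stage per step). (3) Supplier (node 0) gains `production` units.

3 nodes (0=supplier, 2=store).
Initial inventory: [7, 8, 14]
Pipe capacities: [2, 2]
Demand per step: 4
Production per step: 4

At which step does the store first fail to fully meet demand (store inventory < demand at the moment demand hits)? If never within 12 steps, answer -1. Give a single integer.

Step 1: demand=4,sold=4 ship[1->2]=2 ship[0->1]=2 prod=4 -> [9 8 12]
Step 2: demand=4,sold=4 ship[1->2]=2 ship[0->1]=2 prod=4 -> [11 8 10]
Step 3: demand=4,sold=4 ship[1->2]=2 ship[0->1]=2 prod=4 -> [13 8 8]
Step 4: demand=4,sold=4 ship[1->2]=2 ship[0->1]=2 prod=4 -> [15 8 6]
Step 5: demand=4,sold=4 ship[1->2]=2 ship[0->1]=2 prod=4 -> [17 8 4]
Step 6: demand=4,sold=4 ship[1->2]=2 ship[0->1]=2 prod=4 -> [19 8 2]
Step 7: demand=4,sold=2 ship[1->2]=2 ship[0->1]=2 prod=4 -> [21 8 2]
Step 8: demand=4,sold=2 ship[1->2]=2 ship[0->1]=2 prod=4 -> [23 8 2]
Step 9: demand=4,sold=2 ship[1->2]=2 ship[0->1]=2 prod=4 -> [25 8 2]
Step 10: demand=4,sold=2 ship[1->2]=2 ship[0->1]=2 prod=4 -> [27 8 2]
Step 11: demand=4,sold=2 ship[1->2]=2 ship[0->1]=2 prod=4 -> [29 8 2]
Step 12: demand=4,sold=2 ship[1->2]=2 ship[0->1]=2 prod=4 -> [31 8 2]
First stockout at step 7

7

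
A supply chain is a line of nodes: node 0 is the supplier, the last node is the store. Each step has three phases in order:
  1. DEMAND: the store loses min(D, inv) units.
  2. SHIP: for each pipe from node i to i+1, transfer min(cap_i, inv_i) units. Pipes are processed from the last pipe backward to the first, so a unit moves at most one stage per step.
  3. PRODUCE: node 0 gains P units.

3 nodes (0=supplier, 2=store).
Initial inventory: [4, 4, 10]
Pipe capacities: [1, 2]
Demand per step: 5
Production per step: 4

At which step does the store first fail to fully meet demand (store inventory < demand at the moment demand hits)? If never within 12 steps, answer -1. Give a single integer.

Step 1: demand=5,sold=5 ship[1->2]=2 ship[0->1]=1 prod=4 -> [7 3 7]
Step 2: demand=5,sold=5 ship[1->2]=2 ship[0->1]=1 prod=4 -> [10 2 4]
Step 3: demand=5,sold=4 ship[1->2]=2 ship[0->1]=1 prod=4 -> [13 1 2]
Step 4: demand=5,sold=2 ship[1->2]=1 ship[0->1]=1 prod=4 -> [16 1 1]
Step 5: demand=5,sold=1 ship[1->2]=1 ship[0->1]=1 prod=4 -> [19 1 1]
Step 6: demand=5,sold=1 ship[1->2]=1 ship[0->1]=1 prod=4 -> [22 1 1]
Step 7: demand=5,sold=1 ship[1->2]=1 ship[0->1]=1 prod=4 -> [25 1 1]
Step 8: demand=5,sold=1 ship[1->2]=1 ship[0->1]=1 prod=4 -> [28 1 1]
Step 9: demand=5,sold=1 ship[1->2]=1 ship[0->1]=1 prod=4 -> [31 1 1]
Step 10: demand=5,sold=1 ship[1->2]=1 ship[0->1]=1 prod=4 -> [34 1 1]
Step 11: demand=5,sold=1 ship[1->2]=1 ship[0->1]=1 prod=4 -> [37 1 1]
Step 12: demand=5,sold=1 ship[1->2]=1 ship[0->1]=1 prod=4 -> [40 1 1]
First stockout at step 3

3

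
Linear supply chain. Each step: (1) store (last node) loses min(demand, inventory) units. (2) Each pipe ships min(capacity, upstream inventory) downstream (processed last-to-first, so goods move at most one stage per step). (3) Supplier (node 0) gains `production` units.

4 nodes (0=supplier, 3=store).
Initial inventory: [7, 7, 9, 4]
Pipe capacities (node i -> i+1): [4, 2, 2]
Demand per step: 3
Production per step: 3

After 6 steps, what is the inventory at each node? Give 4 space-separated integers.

Step 1: demand=3,sold=3 ship[2->3]=2 ship[1->2]=2 ship[0->1]=4 prod=3 -> inv=[6 9 9 3]
Step 2: demand=3,sold=3 ship[2->3]=2 ship[1->2]=2 ship[0->1]=4 prod=3 -> inv=[5 11 9 2]
Step 3: demand=3,sold=2 ship[2->3]=2 ship[1->2]=2 ship[0->1]=4 prod=3 -> inv=[4 13 9 2]
Step 4: demand=3,sold=2 ship[2->3]=2 ship[1->2]=2 ship[0->1]=4 prod=3 -> inv=[3 15 9 2]
Step 5: demand=3,sold=2 ship[2->3]=2 ship[1->2]=2 ship[0->1]=3 prod=3 -> inv=[3 16 9 2]
Step 6: demand=3,sold=2 ship[2->3]=2 ship[1->2]=2 ship[0->1]=3 prod=3 -> inv=[3 17 9 2]

3 17 9 2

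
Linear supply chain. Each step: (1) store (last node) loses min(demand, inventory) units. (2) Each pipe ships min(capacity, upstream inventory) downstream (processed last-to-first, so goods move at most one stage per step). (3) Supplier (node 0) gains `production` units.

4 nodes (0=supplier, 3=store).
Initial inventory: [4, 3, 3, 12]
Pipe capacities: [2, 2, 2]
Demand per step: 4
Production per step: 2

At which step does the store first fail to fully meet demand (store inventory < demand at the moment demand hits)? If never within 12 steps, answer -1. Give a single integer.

Step 1: demand=4,sold=4 ship[2->3]=2 ship[1->2]=2 ship[0->1]=2 prod=2 -> [4 3 3 10]
Step 2: demand=4,sold=4 ship[2->3]=2 ship[1->2]=2 ship[0->1]=2 prod=2 -> [4 3 3 8]
Step 3: demand=4,sold=4 ship[2->3]=2 ship[1->2]=2 ship[0->1]=2 prod=2 -> [4 3 3 6]
Step 4: demand=4,sold=4 ship[2->3]=2 ship[1->2]=2 ship[0->1]=2 prod=2 -> [4 3 3 4]
Step 5: demand=4,sold=4 ship[2->3]=2 ship[1->2]=2 ship[0->1]=2 prod=2 -> [4 3 3 2]
Step 6: demand=4,sold=2 ship[2->3]=2 ship[1->2]=2 ship[0->1]=2 prod=2 -> [4 3 3 2]
Step 7: demand=4,sold=2 ship[2->3]=2 ship[1->2]=2 ship[0->1]=2 prod=2 -> [4 3 3 2]
Step 8: demand=4,sold=2 ship[2->3]=2 ship[1->2]=2 ship[0->1]=2 prod=2 -> [4 3 3 2]
Step 9: demand=4,sold=2 ship[2->3]=2 ship[1->2]=2 ship[0->1]=2 prod=2 -> [4 3 3 2]
Step 10: demand=4,sold=2 ship[2->3]=2 ship[1->2]=2 ship[0->1]=2 prod=2 -> [4 3 3 2]
Step 11: demand=4,sold=2 ship[2->3]=2 ship[1->2]=2 ship[0->1]=2 prod=2 -> [4 3 3 2]
Step 12: demand=4,sold=2 ship[2->3]=2 ship[1->2]=2 ship[0->1]=2 prod=2 -> [4 3 3 2]
First stockout at step 6

6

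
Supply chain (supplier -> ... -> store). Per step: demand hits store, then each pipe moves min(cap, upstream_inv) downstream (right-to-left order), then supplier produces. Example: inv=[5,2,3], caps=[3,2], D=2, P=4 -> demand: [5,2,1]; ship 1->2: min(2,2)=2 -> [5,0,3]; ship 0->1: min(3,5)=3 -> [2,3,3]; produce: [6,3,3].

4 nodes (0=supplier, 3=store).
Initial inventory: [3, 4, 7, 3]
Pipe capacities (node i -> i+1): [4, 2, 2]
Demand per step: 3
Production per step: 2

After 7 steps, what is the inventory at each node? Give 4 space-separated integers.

Step 1: demand=3,sold=3 ship[2->3]=2 ship[1->2]=2 ship[0->1]=3 prod=2 -> inv=[2 5 7 2]
Step 2: demand=3,sold=2 ship[2->3]=2 ship[1->2]=2 ship[0->1]=2 prod=2 -> inv=[2 5 7 2]
Step 3: demand=3,sold=2 ship[2->3]=2 ship[1->2]=2 ship[0->1]=2 prod=2 -> inv=[2 5 7 2]
Step 4: demand=3,sold=2 ship[2->3]=2 ship[1->2]=2 ship[0->1]=2 prod=2 -> inv=[2 5 7 2]
Step 5: demand=3,sold=2 ship[2->3]=2 ship[1->2]=2 ship[0->1]=2 prod=2 -> inv=[2 5 7 2]
Step 6: demand=3,sold=2 ship[2->3]=2 ship[1->2]=2 ship[0->1]=2 prod=2 -> inv=[2 5 7 2]
Step 7: demand=3,sold=2 ship[2->3]=2 ship[1->2]=2 ship[0->1]=2 prod=2 -> inv=[2 5 7 2]

2 5 7 2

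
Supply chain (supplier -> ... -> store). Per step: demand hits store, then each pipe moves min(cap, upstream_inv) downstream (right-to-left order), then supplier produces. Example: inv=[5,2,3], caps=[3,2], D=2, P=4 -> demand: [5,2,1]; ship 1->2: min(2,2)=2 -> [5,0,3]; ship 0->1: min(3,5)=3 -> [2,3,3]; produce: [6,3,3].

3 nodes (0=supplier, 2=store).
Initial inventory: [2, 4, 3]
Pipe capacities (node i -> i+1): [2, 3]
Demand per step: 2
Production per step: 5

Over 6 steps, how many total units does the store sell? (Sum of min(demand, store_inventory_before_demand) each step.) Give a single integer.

Answer: 12

Derivation:
Step 1: sold=2 (running total=2) -> [5 3 4]
Step 2: sold=2 (running total=4) -> [8 2 5]
Step 3: sold=2 (running total=6) -> [11 2 5]
Step 4: sold=2 (running total=8) -> [14 2 5]
Step 5: sold=2 (running total=10) -> [17 2 5]
Step 6: sold=2 (running total=12) -> [20 2 5]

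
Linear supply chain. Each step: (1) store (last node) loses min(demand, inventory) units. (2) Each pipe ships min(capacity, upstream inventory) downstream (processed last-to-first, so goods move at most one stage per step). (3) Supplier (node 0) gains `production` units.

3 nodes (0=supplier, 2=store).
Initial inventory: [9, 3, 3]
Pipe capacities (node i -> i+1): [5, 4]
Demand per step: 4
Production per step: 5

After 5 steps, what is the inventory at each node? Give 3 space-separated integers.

Step 1: demand=4,sold=3 ship[1->2]=3 ship[0->1]=5 prod=5 -> inv=[9 5 3]
Step 2: demand=4,sold=3 ship[1->2]=4 ship[0->1]=5 prod=5 -> inv=[9 6 4]
Step 3: demand=4,sold=4 ship[1->2]=4 ship[0->1]=5 prod=5 -> inv=[9 7 4]
Step 4: demand=4,sold=4 ship[1->2]=4 ship[0->1]=5 prod=5 -> inv=[9 8 4]
Step 5: demand=4,sold=4 ship[1->2]=4 ship[0->1]=5 prod=5 -> inv=[9 9 4]

9 9 4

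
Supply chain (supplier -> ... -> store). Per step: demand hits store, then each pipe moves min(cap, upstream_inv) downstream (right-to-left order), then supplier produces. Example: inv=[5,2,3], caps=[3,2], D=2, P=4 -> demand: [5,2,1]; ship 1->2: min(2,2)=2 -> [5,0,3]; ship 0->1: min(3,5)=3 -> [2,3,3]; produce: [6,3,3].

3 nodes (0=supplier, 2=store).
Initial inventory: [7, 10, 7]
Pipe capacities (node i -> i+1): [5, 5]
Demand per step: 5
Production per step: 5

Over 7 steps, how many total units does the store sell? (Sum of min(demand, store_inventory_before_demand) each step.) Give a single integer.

Step 1: sold=5 (running total=5) -> [7 10 7]
Step 2: sold=5 (running total=10) -> [7 10 7]
Step 3: sold=5 (running total=15) -> [7 10 7]
Step 4: sold=5 (running total=20) -> [7 10 7]
Step 5: sold=5 (running total=25) -> [7 10 7]
Step 6: sold=5 (running total=30) -> [7 10 7]
Step 7: sold=5 (running total=35) -> [7 10 7]

Answer: 35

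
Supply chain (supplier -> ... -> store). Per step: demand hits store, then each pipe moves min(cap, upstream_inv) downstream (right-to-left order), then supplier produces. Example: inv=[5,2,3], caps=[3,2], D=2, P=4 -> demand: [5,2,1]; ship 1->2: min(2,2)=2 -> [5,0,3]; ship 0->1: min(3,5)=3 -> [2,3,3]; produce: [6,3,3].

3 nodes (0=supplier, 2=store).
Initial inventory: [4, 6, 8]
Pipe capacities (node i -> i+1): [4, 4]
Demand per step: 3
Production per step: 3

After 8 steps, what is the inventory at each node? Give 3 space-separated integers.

Step 1: demand=3,sold=3 ship[1->2]=4 ship[0->1]=4 prod=3 -> inv=[3 6 9]
Step 2: demand=3,sold=3 ship[1->2]=4 ship[0->1]=3 prod=3 -> inv=[3 5 10]
Step 3: demand=3,sold=3 ship[1->2]=4 ship[0->1]=3 prod=3 -> inv=[3 4 11]
Step 4: demand=3,sold=3 ship[1->2]=4 ship[0->1]=3 prod=3 -> inv=[3 3 12]
Step 5: demand=3,sold=3 ship[1->2]=3 ship[0->1]=3 prod=3 -> inv=[3 3 12]
Step 6: demand=3,sold=3 ship[1->2]=3 ship[0->1]=3 prod=3 -> inv=[3 3 12]
Step 7: demand=3,sold=3 ship[1->2]=3 ship[0->1]=3 prod=3 -> inv=[3 3 12]
Step 8: demand=3,sold=3 ship[1->2]=3 ship[0->1]=3 prod=3 -> inv=[3 3 12]

3 3 12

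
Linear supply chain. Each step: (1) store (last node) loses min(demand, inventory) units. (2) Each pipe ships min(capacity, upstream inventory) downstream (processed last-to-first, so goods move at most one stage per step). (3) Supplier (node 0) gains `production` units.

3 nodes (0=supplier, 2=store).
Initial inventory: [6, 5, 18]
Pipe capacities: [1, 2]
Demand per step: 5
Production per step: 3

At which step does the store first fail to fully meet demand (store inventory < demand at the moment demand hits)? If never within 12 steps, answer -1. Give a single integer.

Step 1: demand=5,sold=5 ship[1->2]=2 ship[0->1]=1 prod=3 -> [8 4 15]
Step 2: demand=5,sold=5 ship[1->2]=2 ship[0->1]=1 prod=3 -> [10 3 12]
Step 3: demand=5,sold=5 ship[1->2]=2 ship[0->1]=1 prod=3 -> [12 2 9]
Step 4: demand=5,sold=5 ship[1->2]=2 ship[0->1]=1 prod=3 -> [14 1 6]
Step 5: demand=5,sold=5 ship[1->2]=1 ship[0->1]=1 prod=3 -> [16 1 2]
Step 6: demand=5,sold=2 ship[1->2]=1 ship[0->1]=1 prod=3 -> [18 1 1]
Step 7: demand=5,sold=1 ship[1->2]=1 ship[0->1]=1 prod=3 -> [20 1 1]
Step 8: demand=5,sold=1 ship[1->2]=1 ship[0->1]=1 prod=3 -> [22 1 1]
Step 9: demand=5,sold=1 ship[1->2]=1 ship[0->1]=1 prod=3 -> [24 1 1]
Step 10: demand=5,sold=1 ship[1->2]=1 ship[0->1]=1 prod=3 -> [26 1 1]
Step 11: demand=5,sold=1 ship[1->2]=1 ship[0->1]=1 prod=3 -> [28 1 1]
Step 12: demand=5,sold=1 ship[1->2]=1 ship[0->1]=1 prod=3 -> [30 1 1]
First stockout at step 6

6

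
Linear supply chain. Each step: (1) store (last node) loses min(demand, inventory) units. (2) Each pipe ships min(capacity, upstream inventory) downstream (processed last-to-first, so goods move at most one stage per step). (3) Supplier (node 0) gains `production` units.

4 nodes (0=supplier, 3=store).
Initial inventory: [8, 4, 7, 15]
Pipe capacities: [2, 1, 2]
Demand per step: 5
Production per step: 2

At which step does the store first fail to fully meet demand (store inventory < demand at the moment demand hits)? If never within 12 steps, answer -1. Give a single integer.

Step 1: demand=5,sold=5 ship[2->3]=2 ship[1->2]=1 ship[0->1]=2 prod=2 -> [8 5 6 12]
Step 2: demand=5,sold=5 ship[2->3]=2 ship[1->2]=1 ship[0->1]=2 prod=2 -> [8 6 5 9]
Step 3: demand=5,sold=5 ship[2->3]=2 ship[1->2]=1 ship[0->1]=2 prod=2 -> [8 7 4 6]
Step 4: demand=5,sold=5 ship[2->3]=2 ship[1->2]=1 ship[0->1]=2 prod=2 -> [8 8 3 3]
Step 5: demand=5,sold=3 ship[2->3]=2 ship[1->2]=1 ship[0->1]=2 prod=2 -> [8 9 2 2]
Step 6: demand=5,sold=2 ship[2->3]=2 ship[1->2]=1 ship[0->1]=2 prod=2 -> [8 10 1 2]
Step 7: demand=5,sold=2 ship[2->3]=1 ship[1->2]=1 ship[0->1]=2 prod=2 -> [8 11 1 1]
Step 8: demand=5,sold=1 ship[2->3]=1 ship[1->2]=1 ship[0->1]=2 prod=2 -> [8 12 1 1]
Step 9: demand=5,sold=1 ship[2->3]=1 ship[1->2]=1 ship[0->1]=2 prod=2 -> [8 13 1 1]
Step 10: demand=5,sold=1 ship[2->3]=1 ship[1->2]=1 ship[0->1]=2 prod=2 -> [8 14 1 1]
Step 11: demand=5,sold=1 ship[2->3]=1 ship[1->2]=1 ship[0->1]=2 prod=2 -> [8 15 1 1]
Step 12: demand=5,sold=1 ship[2->3]=1 ship[1->2]=1 ship[0->1]=2 prod=2 -> [8 16 1 1]
First stockout at step 5

5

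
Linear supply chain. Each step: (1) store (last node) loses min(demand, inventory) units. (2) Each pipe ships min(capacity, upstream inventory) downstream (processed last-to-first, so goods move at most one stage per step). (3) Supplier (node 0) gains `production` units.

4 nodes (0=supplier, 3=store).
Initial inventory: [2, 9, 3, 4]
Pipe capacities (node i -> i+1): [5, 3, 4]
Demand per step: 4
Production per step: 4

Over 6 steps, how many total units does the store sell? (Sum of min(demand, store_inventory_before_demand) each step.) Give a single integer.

Step 1: sold=4 (running total=4) -> [4 8 3 3]
Step 2: sold=3 (running total=7) -> [4 9 3 3]
Step 3: sold=3 (running total=10) -> [4 10 3 3]
Step 4: sold=3 (running total=13) -> [4 11 3 3]
Step 5: sold=3 (running total=16) -> [4 12 3 3]
Step 6: sold=3 (running total=19) -> [4 13 3 3]

Answer: 19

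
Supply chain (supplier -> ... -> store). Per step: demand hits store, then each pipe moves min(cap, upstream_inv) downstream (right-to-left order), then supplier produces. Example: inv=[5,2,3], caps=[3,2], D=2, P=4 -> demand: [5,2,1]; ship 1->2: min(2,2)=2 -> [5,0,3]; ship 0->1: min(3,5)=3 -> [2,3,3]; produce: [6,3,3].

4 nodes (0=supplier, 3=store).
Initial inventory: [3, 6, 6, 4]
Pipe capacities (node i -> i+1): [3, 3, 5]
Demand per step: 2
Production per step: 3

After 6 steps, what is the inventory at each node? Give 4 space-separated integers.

Step 1: demand=2,sold=2 ship[2->3]=5 ship[1->2]=3 ship[0->1]=3 prod=3 -> inv=[3 6 4 7]
Step 2: demand=2,sold=2 ship[2->3]=4 ship[1->2]=3 ship[0->1]=3 prod=3 -> inv=[3 6 3 9]
Step 3: demand=2,sold=2 ship[2->3]=3 ship[1->2]=3 ship[0->1]=3 prod=3 -> inv=[3 6 3 10]
Step 4: demand=2,sold=2 ship[2->3]=3 ship[1->2]=3 ship[0->1]=3 prod=3 -> inv=[3 6 3 11]
Step 5: demand=2,sold=2 ship[2->3]=3 ship[1->2]=3 ship[0->1]=3 prod=3 -> inv=[3 6 3 12]
Step 6: demand=2,sold=2 ship[2->3]=3 ship[1->2]=3 ship[0->1]=3 prod=3 -> inv=[3 6 3 13]

3 6 3 13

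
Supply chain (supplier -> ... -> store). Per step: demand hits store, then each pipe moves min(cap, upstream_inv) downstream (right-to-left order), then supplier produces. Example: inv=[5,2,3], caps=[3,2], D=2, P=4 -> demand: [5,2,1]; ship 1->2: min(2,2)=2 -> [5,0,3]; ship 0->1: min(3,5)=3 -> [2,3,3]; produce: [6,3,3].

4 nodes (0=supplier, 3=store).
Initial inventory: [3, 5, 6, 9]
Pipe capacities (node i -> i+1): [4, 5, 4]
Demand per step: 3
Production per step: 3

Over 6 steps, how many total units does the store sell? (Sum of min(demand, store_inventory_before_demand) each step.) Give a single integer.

Step 1: sold=3 (running total=3) -> [3 3 7 10]
Step 2: sold=3 (running total=6) -> [3 3 6 11]
Step 3: sold=3 (running total=9) -> [3 3 5 12]
Step 4: sold=3 (running total=12) -> [3 3 4 13]
Step 5: sold=3 (running total=15) -> [3 3 3 14]
Step 6: sold=3 (running total=18) -> [3 3 3 14]

Answer: 18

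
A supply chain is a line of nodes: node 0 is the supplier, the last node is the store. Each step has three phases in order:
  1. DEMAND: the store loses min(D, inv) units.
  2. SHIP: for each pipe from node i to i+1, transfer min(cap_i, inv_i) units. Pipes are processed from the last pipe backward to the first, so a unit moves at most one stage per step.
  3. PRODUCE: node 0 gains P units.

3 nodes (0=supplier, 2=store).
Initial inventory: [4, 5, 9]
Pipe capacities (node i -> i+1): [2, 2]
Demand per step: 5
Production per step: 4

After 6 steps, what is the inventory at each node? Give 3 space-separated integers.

Step 1: demand=5,sold=5 ship[1->2]=2 ship[0->1]=2 prod=4 -> inv=[6 5 6]
Step 2: demand=5,sold=5 ship[1->2]=2 ship[0->1]=2 prod=4 -> inv=[8 5 3]
Step 3: demand=5,sold=3 ship[1->2]=2 ship[0->1]=2 prod=4 -> inv=[10 5 2]
Step 4: demand=5,sold=2 ship[1->2]=2 ship[0->1]=2 prod=4 -> inv=[12 5 2]
Step 5: demand=5,sold=2 ship[1->2]=2 ship[0->1]=2 prod=4 -> inv=[14 5 2]
Step 6: demand=5,sold=2 ship[1->2]=2 ship[0->1]=2 prod=4 -> inv=[16 5 2]

16 5 2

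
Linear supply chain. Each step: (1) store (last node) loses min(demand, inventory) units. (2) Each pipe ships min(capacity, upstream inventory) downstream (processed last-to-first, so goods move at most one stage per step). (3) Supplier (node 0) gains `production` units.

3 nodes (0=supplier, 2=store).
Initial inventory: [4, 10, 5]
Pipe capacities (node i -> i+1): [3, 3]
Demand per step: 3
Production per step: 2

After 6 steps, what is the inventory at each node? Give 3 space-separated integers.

Step 1: demand=3,sold=3 ship[1->2]=3 ship[0->1]=3 prod=2 -> inv=[3 10 5]
Step 2: demand=3,sold=3 ship[1->2]=3 ship[0->1]=3 prod=2 -> inv=[2 10 5]
Step 3: demand=3,sold=3 ship[1->2]=3 ship[0->1]=2 prod=2 -> inv=[2 9 5]
Step 4: demand=3,sold=3 ship[1->2]=3 ship[0->1]=2 prod=2 -> inv=[2 8 5]
Step 5: demand=3,sold=3 ship[1->2]=3 ship[0->1]=2 prod=2 -> inv=[2 7 5]
Step 6: demand=3,sold=3 ship[1->2]=3 ship[0->1]=2 prod=2 -> inv=[2 6 5]

2 6 5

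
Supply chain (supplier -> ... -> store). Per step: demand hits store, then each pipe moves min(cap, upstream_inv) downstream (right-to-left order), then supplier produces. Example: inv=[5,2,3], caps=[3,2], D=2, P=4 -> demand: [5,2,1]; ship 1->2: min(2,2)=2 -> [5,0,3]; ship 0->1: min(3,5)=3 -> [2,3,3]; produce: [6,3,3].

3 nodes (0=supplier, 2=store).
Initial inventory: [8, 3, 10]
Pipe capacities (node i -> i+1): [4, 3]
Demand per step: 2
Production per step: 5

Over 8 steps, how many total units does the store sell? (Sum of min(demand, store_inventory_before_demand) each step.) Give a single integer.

Step 1: sold=2 (running total=2) -> [9 4 11]
Step 2: sold=2 (running total=4) -> [10 5 12]
Step 3: sold=2 (running total=6) -> [11 6 13]
Step 4: sold=2 (running total=8) -> [12 7 14]
Step 5: sold=2 (running total=10) -> [13 8 15]
Step 6: sold=2 (running total=12) -> [14 9 16]
Step 7: sold=2 (running total=14) -> [15 10 17]
Step 8: sold=2 (running total=16) -> [16 11 18]

Answer: 16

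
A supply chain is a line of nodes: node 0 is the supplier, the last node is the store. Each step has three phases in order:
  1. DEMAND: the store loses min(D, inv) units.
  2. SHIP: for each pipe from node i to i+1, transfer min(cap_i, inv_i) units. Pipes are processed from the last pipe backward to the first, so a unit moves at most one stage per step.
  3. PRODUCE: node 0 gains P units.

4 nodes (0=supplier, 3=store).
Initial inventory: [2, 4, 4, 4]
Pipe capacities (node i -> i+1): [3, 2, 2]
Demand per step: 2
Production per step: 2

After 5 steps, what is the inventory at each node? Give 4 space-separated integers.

Step 1: demand=2,sold=2 ship[2->3]=2 ship[1->2]=2 ship[0->1]=2 prod=2 -> inv=[2 4 4 4]
Step 2: demand=2,sold=2 ship[2->3]=2 ship[1->2]=2 ship[0->1]=2 prod=2 -> inv=[2 4 4 4]
Step 3: demand=2,sold=2 ship[2->3]=2 ship[1->2]=2 ship[0->1]=2 prod=2 -> inv=[2 4 4 4]
Step 4: demand=2,sold=2 ship[2->3]=2 ship[1->2]=2 ship[0->1]=2 prod=2 -> inv=[2 4 4 4]
Step 5: demand=2,sold=2 ship[2->3]=2 ship[1->2]=2 ship[0->1]=2 prod=2 -> inv=[2 4 4 4]

2 4 4 4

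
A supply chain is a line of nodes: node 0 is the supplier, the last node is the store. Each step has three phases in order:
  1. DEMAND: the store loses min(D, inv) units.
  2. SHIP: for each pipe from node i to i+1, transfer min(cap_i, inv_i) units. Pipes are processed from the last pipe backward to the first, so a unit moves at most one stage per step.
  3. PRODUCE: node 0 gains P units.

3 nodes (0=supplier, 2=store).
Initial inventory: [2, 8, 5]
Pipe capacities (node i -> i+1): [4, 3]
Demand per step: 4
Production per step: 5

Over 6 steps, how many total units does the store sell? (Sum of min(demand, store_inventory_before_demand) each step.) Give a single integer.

Answer: 20

Derivation:
Step 1: sold=4 (running total=4) -> [5 7 4]
Step 2: sold=4 (running total=8) -> [6 8 3]
Step 3: sold=3 (running total=11) -> [7 9 3]
Step 4: sold=3 (running total=14) -> [8 10 3]
Step 5: sold=3 (running total=17) -> [9 11 3]
Step 6: sold=3 (running total=20) -> [10 12 3]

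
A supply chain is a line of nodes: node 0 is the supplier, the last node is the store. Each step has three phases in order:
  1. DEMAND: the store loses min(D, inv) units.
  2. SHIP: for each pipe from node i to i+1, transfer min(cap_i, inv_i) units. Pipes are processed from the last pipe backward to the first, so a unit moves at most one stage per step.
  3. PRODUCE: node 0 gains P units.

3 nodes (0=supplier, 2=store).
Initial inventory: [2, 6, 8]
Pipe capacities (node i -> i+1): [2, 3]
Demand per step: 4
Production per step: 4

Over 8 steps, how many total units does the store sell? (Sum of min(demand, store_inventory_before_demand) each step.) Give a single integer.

Step 1: sold=4 (running total=4) -> [4 5 7]
Step 2: sold=4 (running total=8) -> [6 4 6]
Step 3: sold=4 (running total=12) -> [8 3 5]
Step 4: sold=4 (running total=16) -> [10 2 4]
Step 5: sold=4 (running total=20) -> [12 2 2]
Step 6: sold=2 (running total=22) -> [14 2 2]
Step 7: sold=2 (running total=24) -> [16 2 2]
Step 8: sold=2 (running total=26) -> [18 2 2]

Answer: 26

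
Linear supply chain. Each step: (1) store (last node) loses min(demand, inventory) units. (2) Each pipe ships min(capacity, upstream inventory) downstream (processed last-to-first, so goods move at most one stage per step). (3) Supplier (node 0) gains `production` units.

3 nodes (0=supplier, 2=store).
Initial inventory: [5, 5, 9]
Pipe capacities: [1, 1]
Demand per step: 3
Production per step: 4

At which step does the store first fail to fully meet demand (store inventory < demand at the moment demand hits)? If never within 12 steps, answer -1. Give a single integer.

Step 1: demand=3,sold=3 ship[1->2]=1 ship[0->1]=1 prod=4 -> [8 5 7]
Step 2: demand=3,sold=3 ship[1->2]=1 ship[0->1]=1 prod=4 -> [11 5 5]
Step 3: demand=3,sold=3 ship[1->2]=1 ship[0->1]=1 prod=4 -> [14 5 3]
Step 4: demand=3,sold=3 ship[1->2]=1 ship[0->1]=1 prod=4 -> [17 5 1]
Step 5: demand=3,sold=1 ship[1->2]=1 ship[0->1]=1 prod=4 -> [20 5 1]
Step 6: demand=3,sold=1 ship[1->2]=1 ship[0->1]=1 prod=4 -> [23 5 1]
Step 7: demand=3,sold=1 ship[1->2]=1 ship[0->1]=1 prod=4 -> [26 5 1]
Step 8: demand=3,sold=1 ship[1->2]=1 ship[0->1]=1 prod=4 -> [29 5 1]
Step 9: demand=3,sold=1 ship[1->2]=1 ship[0->1]=1 prod=4 -> [32 5 1]
Step 10: demand=3,sold=1 ship[1->2]=1 ship[0->1]=1 prod=4 -> [35 5 1]
Step 11: demand=3,sold=1 ship[1->2]=1 ship[0->1]=1 prod=4 -> [38 5 1]
Step 12: demand=3,sold=1 ship[1->2]=1 ship[0->1]=1 prod=4 -> [41 5 1]
First stockout at step 5

5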